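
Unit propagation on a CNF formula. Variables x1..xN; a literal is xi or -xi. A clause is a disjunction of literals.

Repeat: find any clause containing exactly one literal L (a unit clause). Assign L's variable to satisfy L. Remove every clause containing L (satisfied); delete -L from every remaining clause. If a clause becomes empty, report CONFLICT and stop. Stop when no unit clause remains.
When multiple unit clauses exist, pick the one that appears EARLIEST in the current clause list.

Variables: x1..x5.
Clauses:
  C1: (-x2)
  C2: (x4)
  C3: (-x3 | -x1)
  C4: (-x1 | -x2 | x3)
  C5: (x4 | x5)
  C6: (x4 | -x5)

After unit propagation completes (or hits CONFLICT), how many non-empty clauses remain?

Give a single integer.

Answer: 1

Derivation:
unit clause [-2] forces x2=F; simplify:
  satisfied 2 clause(s); 4 remain; assigned so far: [2]
unit clause [4] forces x4=T; simplify:
  satisfied 3 clause(s); 1 remain; assigned so far: [2, 4]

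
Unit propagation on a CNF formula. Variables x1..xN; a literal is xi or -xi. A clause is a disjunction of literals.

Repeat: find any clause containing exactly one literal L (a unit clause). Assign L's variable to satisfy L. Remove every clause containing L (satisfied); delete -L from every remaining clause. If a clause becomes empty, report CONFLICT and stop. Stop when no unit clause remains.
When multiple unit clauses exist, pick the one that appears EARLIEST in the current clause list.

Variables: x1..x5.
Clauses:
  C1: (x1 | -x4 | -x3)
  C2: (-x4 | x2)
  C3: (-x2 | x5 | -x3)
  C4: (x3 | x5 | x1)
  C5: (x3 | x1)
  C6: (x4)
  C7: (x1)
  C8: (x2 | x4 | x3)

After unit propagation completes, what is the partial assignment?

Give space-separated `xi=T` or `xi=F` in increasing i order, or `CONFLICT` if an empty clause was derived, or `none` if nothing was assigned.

Answer: x1=T x2=T x4=T

Derivation:
unit clause [4] forces x4=T; simplify:
  drop -4 from [1, -4, -3] -> [1, -3]
  drop -4 from [-4, 2] -> [2]
  satisfied 2 clause(s); 6 remain; assigned so far: [4]
unit clause [2] forces x2=T; simplify:
  drop -2 from [-2, 5, -3] -> [5, -3]
  satisfied 1 clause(s); 5 remain; assigned so far: [2, 4]
unit clause [1] forces x1=T; simplify:
  satisfied 4 clause(s); 1 remain; assigned so far: [1, 2, 4]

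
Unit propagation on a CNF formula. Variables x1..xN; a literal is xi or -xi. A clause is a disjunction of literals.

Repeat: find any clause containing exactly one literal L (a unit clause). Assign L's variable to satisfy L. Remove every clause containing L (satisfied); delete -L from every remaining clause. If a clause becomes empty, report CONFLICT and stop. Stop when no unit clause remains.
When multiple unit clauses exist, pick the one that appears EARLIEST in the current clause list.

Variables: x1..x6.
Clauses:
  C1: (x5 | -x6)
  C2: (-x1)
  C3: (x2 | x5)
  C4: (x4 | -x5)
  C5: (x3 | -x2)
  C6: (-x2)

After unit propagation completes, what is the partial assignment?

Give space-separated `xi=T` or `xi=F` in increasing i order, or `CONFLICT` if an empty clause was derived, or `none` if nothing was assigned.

unit clause [-1] forces x1=F; simplify:
  satisfied 1 clause(s); 5 remain; assigned so far: [1]
unit clause [-2] forces x2=F; simplify:
  drop 2 from [2, 5] -> [5]
  satisfied 2 clause(s); 3 remain; assigned so far: [1, 2]
unit clause [5] forces x5=T; simplify:
  drop -5 from [4, -5] -> [4]
  satisfied 2 clause(s); 1 remain; assigned so far: [1, 2, 5]
unit clause [4] forces x4=T; simplify:
  satisfied 1 clause(s); 0 remain; assigned so far: [1, 2, 4, 5]

Answer: x1=F x2=F x4=T x5=T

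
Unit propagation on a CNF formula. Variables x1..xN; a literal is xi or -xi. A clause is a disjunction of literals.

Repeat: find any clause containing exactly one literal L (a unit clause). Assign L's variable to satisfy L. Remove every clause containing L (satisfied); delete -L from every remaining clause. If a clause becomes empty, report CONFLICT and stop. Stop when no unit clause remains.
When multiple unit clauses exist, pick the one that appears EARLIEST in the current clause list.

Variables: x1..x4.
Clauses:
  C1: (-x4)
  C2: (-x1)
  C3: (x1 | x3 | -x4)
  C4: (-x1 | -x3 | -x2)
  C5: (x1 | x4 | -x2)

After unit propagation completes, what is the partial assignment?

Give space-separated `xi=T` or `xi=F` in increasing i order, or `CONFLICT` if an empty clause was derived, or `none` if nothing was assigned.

Answer: x1=F x2=F x4=F

Derivation:
unit clause [-4] forces x4=F; simplify:
  drop 4 from [1, 4, -2] -> [1, -2]
  satisfied 2 clause(s); 3 remain; assigned so far: [4]
unit clause [-1] forces x1=F; simplify:
  drop 1 from [1, -2] -> [-2]
  satisfied 2 clause(s); 1 remain; assigned so far: [1, 4]
unit clause [-2] forces x2=F; simplify:
  satisfied 1 clause(s); 0 remain; assigned so far: [1, 2, 4]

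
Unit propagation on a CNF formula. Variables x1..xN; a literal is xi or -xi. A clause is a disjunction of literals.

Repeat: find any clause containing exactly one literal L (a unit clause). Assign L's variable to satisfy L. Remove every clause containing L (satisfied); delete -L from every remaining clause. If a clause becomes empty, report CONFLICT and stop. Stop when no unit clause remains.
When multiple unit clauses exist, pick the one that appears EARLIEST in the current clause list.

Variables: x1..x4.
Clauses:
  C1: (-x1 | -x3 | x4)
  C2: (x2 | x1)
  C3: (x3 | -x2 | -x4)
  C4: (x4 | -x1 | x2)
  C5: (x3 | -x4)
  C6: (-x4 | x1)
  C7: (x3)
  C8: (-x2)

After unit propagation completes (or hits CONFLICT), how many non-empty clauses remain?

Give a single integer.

unit clause [3] forces x3=T; simplify:
  drop -3 from [-1, -3, 4] -> [-1, 4]
  satisfied 3 clause(s); 5 remain; assigned so far: [3]
unit clause [-2] forces x2=F; simplify:
  drop 2 from [2, 1] -> [1]
  drop 2 from [4, -1, 2] -> [4, -1]
  satisfied 1 clause(s); 4 remain; assigned so far: [2, 3]
unit clause [1] forces x1=T; simplify:
  drop -1 from [-1, 4] -> [4]
  drop -1 from [4, -1] -> [4]
  satisfied 2 clause(s); 2 remain; assigned so far: [1, 2, 3]
unit clause [4] forces x4=T; simplify:
  satisfied 2 clause(s); 0 remain; assigned so far: [1, 2, 3, 4]

Answer: 0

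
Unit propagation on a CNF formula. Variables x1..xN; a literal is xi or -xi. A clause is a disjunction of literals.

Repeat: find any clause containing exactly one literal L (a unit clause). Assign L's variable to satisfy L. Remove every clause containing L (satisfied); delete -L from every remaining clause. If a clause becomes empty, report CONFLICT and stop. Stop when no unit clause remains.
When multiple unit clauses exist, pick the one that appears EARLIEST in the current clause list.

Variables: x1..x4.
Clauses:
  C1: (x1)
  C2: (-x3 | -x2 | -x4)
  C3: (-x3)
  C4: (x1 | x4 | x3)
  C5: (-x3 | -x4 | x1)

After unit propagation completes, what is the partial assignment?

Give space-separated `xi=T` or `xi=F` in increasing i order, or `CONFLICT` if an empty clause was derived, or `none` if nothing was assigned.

Answer: x1=T x3=F

Derivation:
unit clause [1] forces x1=T; simplify:
  satisfied 3 clause(s); 2 remain; assigned so far: [1]
unit clause [-3] forces x3=F; simplify:
  satisfied 2 clause(s); 0 remain; assigned so far: [1, 3]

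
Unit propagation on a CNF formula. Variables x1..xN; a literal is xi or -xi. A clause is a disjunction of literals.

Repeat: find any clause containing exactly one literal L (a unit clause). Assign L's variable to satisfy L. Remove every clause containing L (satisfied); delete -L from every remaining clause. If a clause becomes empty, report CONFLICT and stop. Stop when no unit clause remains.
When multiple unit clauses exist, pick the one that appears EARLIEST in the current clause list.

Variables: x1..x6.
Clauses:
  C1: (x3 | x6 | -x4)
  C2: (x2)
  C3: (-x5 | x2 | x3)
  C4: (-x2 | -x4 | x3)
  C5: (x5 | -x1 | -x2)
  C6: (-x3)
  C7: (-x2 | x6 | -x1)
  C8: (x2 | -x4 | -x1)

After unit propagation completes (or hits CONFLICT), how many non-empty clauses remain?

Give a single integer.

Answer: 2

Derivation:
unit clause [2] forces x2=T; simplify:
  drop -2 from [-2, -4, 3] -> [-4, 3]
  drop -2 from [5, -1, -2] -> [5, -1]
  drop -2 from [-2, 6, -1] -> [6, -1]
  satisfied 3 clause(s); 5 remain; assigned so far: [2]
unit clause [-3] forces x3=F; simplify:
  drop 3 from [3, 6, -4] -> [6, -4]
  drop 3 from [-4, 3] -> [-4]
  satisfied 1 clause(s); 4 remain; assigned so far: [2, 3]
unit clause [-4] forces x4=F; simplify:
  satisfied 2 clause(s); 2 remain; assigned so far: [2, 3, 4]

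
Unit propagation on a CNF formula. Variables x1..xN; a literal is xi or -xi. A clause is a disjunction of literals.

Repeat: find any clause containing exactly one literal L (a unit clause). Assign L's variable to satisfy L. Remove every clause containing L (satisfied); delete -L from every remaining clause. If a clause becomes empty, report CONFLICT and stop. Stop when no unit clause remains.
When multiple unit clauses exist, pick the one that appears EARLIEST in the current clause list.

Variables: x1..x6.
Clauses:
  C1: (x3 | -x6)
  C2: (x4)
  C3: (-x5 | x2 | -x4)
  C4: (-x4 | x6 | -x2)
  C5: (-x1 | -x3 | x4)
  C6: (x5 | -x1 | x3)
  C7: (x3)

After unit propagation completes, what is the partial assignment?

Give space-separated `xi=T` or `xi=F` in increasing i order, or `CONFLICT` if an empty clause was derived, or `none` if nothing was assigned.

unit clause [4] forces x4=T; simplify:
  drop -4 from [-5, 2, -4] -> [-5, 2]
  drop -4 from [-4, 6, -2] -> [6, -2]
  satisfied 2 clause(s); 5 remain; assigned so far: [4]
unit clause [3] forces x3=T; simplify:
  satisfied 3 clause(s); 2 remain; assigned so far: [3, 4]

Answer: x3=T x4=T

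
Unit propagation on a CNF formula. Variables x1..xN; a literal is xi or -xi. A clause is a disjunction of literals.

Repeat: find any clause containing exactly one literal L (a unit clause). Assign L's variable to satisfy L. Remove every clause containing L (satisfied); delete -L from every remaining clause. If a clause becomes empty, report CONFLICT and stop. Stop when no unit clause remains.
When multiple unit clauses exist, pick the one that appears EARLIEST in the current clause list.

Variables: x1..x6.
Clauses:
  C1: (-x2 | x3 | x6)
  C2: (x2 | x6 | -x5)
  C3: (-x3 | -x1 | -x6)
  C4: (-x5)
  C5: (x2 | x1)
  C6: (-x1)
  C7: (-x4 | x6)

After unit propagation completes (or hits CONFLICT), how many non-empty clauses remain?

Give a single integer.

Answer: 2

Derivation:
unit clause [-5] forces x5=F; simplify:
  satisfied 2 clause(s); 5 remain; assigned so far: [5]
unit clause [-1] forces x1=F; simplify:
  drop 1 from [2, 1] -> [2]
  satisfied 2 clause(s); 3 remain; assigned so far: [1, 5]
unit clause [2] forces x2=T; simplify:
  drop -2 from [-2, 3, 6] -> [3, 6]
  satisfied 1 clause(s); 2 remain; assigned so far: [1, 2, 5]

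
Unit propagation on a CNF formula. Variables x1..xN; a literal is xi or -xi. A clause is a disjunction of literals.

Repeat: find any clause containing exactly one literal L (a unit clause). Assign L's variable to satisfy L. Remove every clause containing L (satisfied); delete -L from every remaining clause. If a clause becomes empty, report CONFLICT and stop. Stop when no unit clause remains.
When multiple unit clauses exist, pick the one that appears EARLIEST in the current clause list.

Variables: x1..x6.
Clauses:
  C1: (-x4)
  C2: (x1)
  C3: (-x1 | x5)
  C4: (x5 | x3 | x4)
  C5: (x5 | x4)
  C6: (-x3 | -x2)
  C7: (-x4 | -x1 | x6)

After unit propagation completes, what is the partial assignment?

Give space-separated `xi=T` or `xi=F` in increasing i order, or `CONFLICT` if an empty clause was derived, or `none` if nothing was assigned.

Answer: x1=T x4=F x5=T

Derivation:
unit clause [-4] forces x4=F; simplify:
  drop 4 from [5, 3, 4] -> [5, 3]
  drop 4 from [5, 4] -> [5]
  satisfied 2 clause(s); 5 remain; assigned so far: [4]
unit clause [1] forces x1=T; simplify:
  drop -1 from [-1, 5] -> [5]
  satisfied 1 clause(s); 4 remain; assigned so far: [1, 4]
unit clause [5] forces x5=T; simplify:
  satisfied 3 clause(s); 1 remain; assigned so far: [1, 4, 5]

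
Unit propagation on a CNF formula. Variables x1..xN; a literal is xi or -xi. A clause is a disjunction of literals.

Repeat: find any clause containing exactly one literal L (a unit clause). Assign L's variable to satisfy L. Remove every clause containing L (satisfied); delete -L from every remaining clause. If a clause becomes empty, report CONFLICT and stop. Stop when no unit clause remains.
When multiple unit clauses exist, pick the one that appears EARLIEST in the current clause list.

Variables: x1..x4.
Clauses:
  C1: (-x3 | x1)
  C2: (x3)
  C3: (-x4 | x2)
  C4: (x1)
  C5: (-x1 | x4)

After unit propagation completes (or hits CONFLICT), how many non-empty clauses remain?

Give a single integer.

unit clause [3] forces x3=T; simplify:
  drop -3 from [-3, 1] -> [1]
  satisfied 1 clause(s); 4 remain; assigned so far: [3]
unit clause [1] forces x1=T; simplify:
  drop -1 from [-1, 4] -> [4]
  satisfied 2 clause(s); 2 remain; assigned so far: [1, 3]
unit clause [4] forces x4=T; simplify:
  drop -4 from [-4, 2] -> [2]
  satisfied 1 clause(s); 1 remain; assigned so far: [1, 3, 4]
unit clause [2] forces x2=T; simplify:
  satisfied 1 clause(s); 0 remain; assigned so far: [1, 2, 3, 4]

Answer: 0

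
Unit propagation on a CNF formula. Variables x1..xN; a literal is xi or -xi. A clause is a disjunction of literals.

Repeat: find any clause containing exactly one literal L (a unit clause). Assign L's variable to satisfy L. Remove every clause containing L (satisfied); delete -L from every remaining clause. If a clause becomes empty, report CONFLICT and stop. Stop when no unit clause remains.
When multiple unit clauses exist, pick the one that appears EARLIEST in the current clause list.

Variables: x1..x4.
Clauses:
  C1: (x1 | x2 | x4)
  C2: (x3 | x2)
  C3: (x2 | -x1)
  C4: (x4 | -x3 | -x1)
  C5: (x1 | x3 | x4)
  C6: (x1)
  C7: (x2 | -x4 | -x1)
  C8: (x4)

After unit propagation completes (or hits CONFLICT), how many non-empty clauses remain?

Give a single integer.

Answer: 0

Derivation:
unit clause [1] forces x1=T; simplify:
  drop -1 from [2, -1] -> [2]
  drop -1 from [4, -3, -1] -> [4, -3]
  drop -1 from [2, -4, -1] -> [2, -4]
  satisfied 3 clause(s); 5 remain; assigned so far: [1]
unit clause [2] forces x2=T; simplify:
  satisfied 3 clause(s); 2 remain; assigned so far: [1, 2]
unit clause [4] forces x4=T; simplify:
  satisfied 2 clause(s); 0 remain; assigned so far: [1, 2, 4]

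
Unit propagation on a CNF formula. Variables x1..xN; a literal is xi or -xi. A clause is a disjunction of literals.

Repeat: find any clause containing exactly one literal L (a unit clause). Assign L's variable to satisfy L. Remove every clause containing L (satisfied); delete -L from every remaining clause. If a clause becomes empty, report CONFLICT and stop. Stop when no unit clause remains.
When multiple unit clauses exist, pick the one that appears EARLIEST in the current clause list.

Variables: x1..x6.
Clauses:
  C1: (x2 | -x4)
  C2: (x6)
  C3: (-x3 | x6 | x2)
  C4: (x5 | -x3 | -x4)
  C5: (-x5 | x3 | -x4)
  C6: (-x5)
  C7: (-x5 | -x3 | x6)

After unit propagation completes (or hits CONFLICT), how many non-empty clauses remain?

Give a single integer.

Answer: 2

Derivation:
unit clause [6] forces x6=T; simplify:
  satisfied 3 clause(s); 4 remain; assigned so far: [6]
unit clause [-5] forces x5=F; simplify:
  drop 5 from [5, -3, -4] -> [-3, -4]
  satisfied 2 clause(s); 2 remain; assigned so far: [5, 6]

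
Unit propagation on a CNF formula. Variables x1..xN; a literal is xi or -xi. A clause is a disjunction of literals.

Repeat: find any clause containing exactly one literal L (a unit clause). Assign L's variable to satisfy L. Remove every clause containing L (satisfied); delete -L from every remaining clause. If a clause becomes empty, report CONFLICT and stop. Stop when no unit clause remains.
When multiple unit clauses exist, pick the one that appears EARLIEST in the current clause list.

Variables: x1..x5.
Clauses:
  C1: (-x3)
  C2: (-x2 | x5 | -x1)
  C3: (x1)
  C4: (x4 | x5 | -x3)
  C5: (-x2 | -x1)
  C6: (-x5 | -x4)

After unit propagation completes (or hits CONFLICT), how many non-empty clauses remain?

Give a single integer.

unit clause [-3] forces x3=F; simplify:
  satisfied 2 clause(s); 4 remain; assigned so far: [3]
unit clause [1] forces x1=T; simplify:
  drop -1 from [-2, 5, -1] -> [-2, 5]
  drop -1 from [-2, -1] -> [-2]
  satisfied 1 clause(s); 3 remain; assigned so far: [1, 3]
unit clause [-2] forces x2=F; simplify:
  satisfied 2 clause(s); 1 remain; assigned so far: [1, 2, 3]

Answer: 1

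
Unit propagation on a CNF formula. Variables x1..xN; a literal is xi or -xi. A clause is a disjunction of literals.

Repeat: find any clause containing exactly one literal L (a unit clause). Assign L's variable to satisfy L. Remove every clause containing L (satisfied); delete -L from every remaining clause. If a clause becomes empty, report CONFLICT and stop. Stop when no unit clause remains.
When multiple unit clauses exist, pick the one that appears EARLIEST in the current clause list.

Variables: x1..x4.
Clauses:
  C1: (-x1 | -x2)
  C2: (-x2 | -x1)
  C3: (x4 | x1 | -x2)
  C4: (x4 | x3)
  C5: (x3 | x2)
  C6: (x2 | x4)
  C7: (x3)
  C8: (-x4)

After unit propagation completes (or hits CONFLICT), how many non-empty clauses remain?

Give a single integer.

unit clause [3] forces x3=T; simplify:
  satisfied 3 clause(s); 5 remain; assigned so far: [3]
unit clause [-4] forces x4=F; simplify:
  drop 4 from [4, 1, -2] -> [1, -2]
  drop 4 from [2, 4] -> [2]
  satisfied 1 clause(s); 4 remain; assigned so far: [3, 4]
unit clause [2] forces x2=T; simplify:
  drop -2 from [-1, -2] -> [-1]
  drop -2 from [-2, -1] -> [-1]
  drop -2 from [1, -2] -> [1]
  satisfied 1 clause(s); 3 remain; assigned so far: [2, 3, 4]
unit clause [-1] forces x1=F; simplify:
  drop 1 from [1] -> [] (empty!)
  satisfied 2 clause(s); 1 remain; assigned so far: [1, 2, 3, 4]
CONFLICT (empty clause)

Answer: 0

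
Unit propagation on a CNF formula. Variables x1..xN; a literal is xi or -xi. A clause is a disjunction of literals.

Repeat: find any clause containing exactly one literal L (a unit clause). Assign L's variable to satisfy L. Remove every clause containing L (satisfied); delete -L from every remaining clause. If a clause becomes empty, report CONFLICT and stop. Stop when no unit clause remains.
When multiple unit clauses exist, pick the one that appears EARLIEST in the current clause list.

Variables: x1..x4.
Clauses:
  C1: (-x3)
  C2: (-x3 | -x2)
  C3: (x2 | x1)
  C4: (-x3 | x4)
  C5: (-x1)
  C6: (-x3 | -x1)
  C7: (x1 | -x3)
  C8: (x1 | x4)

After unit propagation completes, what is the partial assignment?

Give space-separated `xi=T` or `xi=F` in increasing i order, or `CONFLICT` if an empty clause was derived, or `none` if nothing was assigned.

unit clause [-3] forces x3=F; simplify:
  satisfied 5 clause(s); 3 remain; assigned so far: [3]
unit clause [-1] forces x1=F; simplify:
  drop 1 from [2, 1] -> [2]
  drop 1 from [1, 4] -> [4]
  satisfied 1 clause(s); 2 remain; assigned so far: [1, 3]
unit clause [2] forces x2=T; simplify:
  satisfied 1 clause(s); 1 remain; assigned so far: [1, 2, 3]
unit clause [4] forces x4=T; simplify:
  satisfied 1 clause(s); 0 remain; assigned so far: [1, 2, 3, 4]

Answer: x1=F x2=T x3=F x4=T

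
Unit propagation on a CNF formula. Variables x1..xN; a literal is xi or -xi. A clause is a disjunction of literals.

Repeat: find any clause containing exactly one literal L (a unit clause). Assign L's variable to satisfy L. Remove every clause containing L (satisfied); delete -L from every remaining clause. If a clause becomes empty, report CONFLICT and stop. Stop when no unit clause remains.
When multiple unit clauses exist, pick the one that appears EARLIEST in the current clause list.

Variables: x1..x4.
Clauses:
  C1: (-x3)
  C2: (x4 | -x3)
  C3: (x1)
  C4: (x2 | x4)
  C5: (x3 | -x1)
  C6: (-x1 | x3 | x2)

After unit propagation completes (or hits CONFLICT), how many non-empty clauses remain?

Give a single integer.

Answer: 2

Derivation:
unit clause [-3] forces x3=F; simplify:
  drop 3 from [3, -1] -> [-1]
  drop 3 from [-1, 3, 2] -> [-1, 2]
  satisfied 2 clause(s); 4 remain; assigned so far: [3]
unit clause [1] forces x1=T; simplify:
  drop -1 from [-1] -> [] (empty!)
  drop -1 from [-1, 2] -> [2]
  satisfied 1 clause(s); 3 remain; assigned so far: [1, 3]
CONFLICT (empty clause)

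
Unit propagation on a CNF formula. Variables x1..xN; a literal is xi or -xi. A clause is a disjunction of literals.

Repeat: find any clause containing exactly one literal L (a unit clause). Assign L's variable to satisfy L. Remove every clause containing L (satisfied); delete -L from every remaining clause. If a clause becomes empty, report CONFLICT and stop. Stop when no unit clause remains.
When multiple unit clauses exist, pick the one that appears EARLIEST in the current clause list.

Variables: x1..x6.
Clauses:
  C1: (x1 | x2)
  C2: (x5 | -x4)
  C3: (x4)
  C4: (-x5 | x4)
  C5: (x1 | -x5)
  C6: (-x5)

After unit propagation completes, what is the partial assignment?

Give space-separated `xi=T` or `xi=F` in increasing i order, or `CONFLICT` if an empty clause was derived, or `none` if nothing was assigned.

Answer: CONFLICT

Derivation:
unit clause [4] forces x4=T; simplify:
  drop -4 from [5, -4] -> [5]
  satisfied 2 clause(s); 4 remain; assigned so far: [4]
unit clause [5] forces x5=T; simplify:
  drop -5 from [1, -5] -> [1]
  drop -5 from [-5] -> [] (empty!)
  satisfied 1 clause(s); 3 remain; assigned so far: [4, 5]
CONFLICT (empty clause)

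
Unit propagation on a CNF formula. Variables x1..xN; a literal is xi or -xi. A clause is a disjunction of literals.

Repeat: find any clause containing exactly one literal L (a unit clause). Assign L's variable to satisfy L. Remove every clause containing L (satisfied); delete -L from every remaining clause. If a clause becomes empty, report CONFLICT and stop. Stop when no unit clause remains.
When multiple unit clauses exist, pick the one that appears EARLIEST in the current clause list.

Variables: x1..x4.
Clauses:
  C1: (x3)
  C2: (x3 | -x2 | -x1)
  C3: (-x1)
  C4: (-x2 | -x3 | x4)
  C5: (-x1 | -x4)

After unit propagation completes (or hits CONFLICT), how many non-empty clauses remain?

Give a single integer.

Answer: 1

Derivation:
unit clause [3] forces x3=T; simplify:
  drop -3 from [-2, -3, 4] -> [-2, 4]
  satisfied 2 clause(s); 3 remain; assigned so far: [3]
unit clause [-1] forces x1=F; simplify:
  satisfied 2 clause(s); 1 remain; assigned so far: [1, 3]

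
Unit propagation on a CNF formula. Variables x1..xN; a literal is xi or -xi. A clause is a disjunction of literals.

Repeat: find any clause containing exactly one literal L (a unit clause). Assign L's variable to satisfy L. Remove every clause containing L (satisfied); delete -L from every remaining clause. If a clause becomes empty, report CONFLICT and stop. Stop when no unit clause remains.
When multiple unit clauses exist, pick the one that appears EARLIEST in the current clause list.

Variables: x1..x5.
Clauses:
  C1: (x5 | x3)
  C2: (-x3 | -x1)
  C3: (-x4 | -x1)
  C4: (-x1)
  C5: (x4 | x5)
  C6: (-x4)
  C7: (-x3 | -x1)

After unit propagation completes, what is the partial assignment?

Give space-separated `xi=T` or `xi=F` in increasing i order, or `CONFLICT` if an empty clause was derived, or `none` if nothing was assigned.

unit clause [-1] forces x1=F; simplify:
  satisfied 4 clause(s); 3 remain; assigned so far: [1]
unit clause [-4] forces x4=F; simplify:
  drop 4 from [4, 5] -> [5]
  satisfied 1 clause(s); 2 remain; assigned so far: [1, 4]
unit clause [5] forces x5=T; simplify:
  satisfied 2 clause(s); 0 remain; assigned so far: [1, 4, 5]

Answer: x1=F x4=F x5=T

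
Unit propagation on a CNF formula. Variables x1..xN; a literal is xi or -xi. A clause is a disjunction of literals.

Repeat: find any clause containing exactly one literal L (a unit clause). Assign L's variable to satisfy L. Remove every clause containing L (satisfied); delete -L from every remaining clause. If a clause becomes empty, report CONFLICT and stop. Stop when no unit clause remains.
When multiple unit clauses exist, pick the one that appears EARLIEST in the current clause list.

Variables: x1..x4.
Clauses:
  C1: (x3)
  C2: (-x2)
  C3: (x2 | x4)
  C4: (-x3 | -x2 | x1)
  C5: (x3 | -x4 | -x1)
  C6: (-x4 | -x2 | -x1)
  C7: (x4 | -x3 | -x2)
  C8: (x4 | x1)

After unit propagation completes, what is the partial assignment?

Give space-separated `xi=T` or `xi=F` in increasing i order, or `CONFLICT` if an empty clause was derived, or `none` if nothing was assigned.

Answer: x2=F x3=T x4=T

Derivation:
unit clause [3] forces x3=T; simplify:
  drop -3 from [-3, -2, 1] -> [-2, 1]
  drop -3 from [4, -3, -2] -> [4, -2]
  satisfied 2 clause(s); 6 remain; assigned so far: [3]
unit clause [-2] forces x2=F; simplify:
  drop 2 from [2, 4] -> [4]
  satisfied 4 clause(s); 2 remain; assigned so far: [2, 3]
unit clause [4] forces x4=T; simplify:
  satisfied 2 clause(s); 0 remain; assigned so far: [2, 3, 4]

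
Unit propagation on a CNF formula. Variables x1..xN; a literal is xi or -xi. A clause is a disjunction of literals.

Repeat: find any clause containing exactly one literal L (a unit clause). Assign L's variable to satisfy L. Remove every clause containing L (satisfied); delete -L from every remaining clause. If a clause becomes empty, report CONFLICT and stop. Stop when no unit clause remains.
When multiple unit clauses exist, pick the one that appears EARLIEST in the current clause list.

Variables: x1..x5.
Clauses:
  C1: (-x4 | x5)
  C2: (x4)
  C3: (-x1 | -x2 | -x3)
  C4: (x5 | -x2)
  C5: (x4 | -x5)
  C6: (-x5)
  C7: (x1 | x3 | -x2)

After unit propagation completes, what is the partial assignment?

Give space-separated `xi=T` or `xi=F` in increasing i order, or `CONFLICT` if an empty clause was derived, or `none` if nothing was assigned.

unit clause [4] forces x4=T; simplify:
  drop -4 from [-4, 5] -> [5]
  satisfied 2 clause(s); 5 remain; assigned so far: [4]
unit clause [5] forces x5=T; simplify:
  drop -5 from [-5] -> [] (empty!)
  satisfied 2 clause(s); 3 remain; assigned so far: [4, 5]
CONFLICT (empty clause)

Answer: CONFLICT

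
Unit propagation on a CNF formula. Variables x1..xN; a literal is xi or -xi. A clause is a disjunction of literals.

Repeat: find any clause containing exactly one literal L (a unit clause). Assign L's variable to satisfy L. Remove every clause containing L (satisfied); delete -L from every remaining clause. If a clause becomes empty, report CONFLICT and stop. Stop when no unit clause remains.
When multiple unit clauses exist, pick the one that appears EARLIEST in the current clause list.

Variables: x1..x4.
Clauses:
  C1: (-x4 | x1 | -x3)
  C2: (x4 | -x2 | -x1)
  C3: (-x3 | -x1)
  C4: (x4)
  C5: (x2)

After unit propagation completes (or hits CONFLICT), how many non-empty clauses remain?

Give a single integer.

unit clause [4] forces x4=T; simplify:
  drop -4 from [-4, 1, -3] -> [1, -3]
  satisfied 2 clause(s); 3 remain; assigned so far: [4]
unit clause [2] forces x2=T; simplify:
  satisfied 1 clause(s); 2 remain; assigned so far: [2, 4]

Answer: 2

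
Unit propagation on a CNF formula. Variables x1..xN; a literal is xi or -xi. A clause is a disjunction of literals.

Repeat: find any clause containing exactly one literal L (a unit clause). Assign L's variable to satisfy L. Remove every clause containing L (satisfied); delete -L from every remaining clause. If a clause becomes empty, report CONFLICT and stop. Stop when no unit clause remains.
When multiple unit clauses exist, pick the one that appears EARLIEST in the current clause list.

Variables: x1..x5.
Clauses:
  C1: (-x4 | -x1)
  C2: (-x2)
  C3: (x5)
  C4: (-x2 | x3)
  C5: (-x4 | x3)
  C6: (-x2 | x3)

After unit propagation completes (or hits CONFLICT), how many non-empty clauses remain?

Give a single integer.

Answer: 2

Derivation:
unit clause [-2] forces x2=F; simplify:
  satisfied 3 clause(s); 3 remain; assigned so far: [2]
unit clause [5] forces x5=T; simplify:
  satisfied 1 clause(s); 2 remain; assigned so far: [2, 5]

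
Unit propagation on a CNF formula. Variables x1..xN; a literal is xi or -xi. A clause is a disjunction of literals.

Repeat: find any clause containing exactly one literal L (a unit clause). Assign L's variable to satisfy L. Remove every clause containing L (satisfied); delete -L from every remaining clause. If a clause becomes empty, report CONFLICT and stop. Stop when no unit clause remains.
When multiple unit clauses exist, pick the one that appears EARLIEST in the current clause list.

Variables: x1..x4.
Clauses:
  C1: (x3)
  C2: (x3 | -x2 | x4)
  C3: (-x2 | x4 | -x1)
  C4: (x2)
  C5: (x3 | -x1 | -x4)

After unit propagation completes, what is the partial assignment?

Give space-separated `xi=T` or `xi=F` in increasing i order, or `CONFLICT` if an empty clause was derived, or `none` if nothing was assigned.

unit clause [3] forces x3=T; simplify:
  satisfied 3 clause(s); 2 remain; assigned so far: [3]
unit clause [2] forces x2=T; simplify:
  drop -2 from [-2, 4, -1] -> [4, -1]
  satisfied 1 clause(s); 1 remain; assigned so far: [2, 3]

Answer: x2=T x3=T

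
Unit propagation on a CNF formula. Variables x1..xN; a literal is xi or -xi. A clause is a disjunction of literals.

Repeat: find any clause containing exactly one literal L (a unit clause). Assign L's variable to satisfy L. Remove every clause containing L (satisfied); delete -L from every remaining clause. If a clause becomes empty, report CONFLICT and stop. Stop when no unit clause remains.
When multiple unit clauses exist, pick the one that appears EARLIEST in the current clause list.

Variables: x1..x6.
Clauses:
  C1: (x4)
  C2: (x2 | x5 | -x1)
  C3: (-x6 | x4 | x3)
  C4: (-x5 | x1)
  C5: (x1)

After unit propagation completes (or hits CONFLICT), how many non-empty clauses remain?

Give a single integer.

unit clause [4] forces x4=T; simplify:
  satisfied 2 clause(s); 3 remain; assigned so far: [4]
unit clause [1] forces x1=T; simplify:
  drop -1 from [2, 5, -1] -> [2, 5]
  satisfied 2 clause(s); 1 remain; assigned so far: [1, 4]

Answer: 1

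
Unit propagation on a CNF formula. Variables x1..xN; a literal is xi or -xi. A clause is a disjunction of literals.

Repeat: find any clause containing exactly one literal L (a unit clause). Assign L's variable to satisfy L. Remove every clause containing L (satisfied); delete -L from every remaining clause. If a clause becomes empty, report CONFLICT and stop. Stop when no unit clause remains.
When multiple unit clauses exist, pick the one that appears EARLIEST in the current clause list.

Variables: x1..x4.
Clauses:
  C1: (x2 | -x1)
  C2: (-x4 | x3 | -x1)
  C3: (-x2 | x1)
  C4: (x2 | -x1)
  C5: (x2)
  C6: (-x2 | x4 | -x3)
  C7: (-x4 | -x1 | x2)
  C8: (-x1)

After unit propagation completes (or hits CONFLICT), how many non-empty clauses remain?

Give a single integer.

Answer: 2

Derivation:
unit clause [2] forces x2=T; simplify:
  drop -2 from [-2, 1] -> [1]
  drop -2 from [-2, 4, -3] -> [4, -3]
  satisfied 4 clause(s); 4 remain; assigned so far: [2]
unit clause [1] forces x1=T; simplify:
  drop -1 from [-4, 3, -1] -> [-4, 3]
  drop -1 from [-1] -> [] (empty!)
  satisfied 1 clause(s); 3 remain; assigned so far: [1, 2]
CONFLICT (empty clause)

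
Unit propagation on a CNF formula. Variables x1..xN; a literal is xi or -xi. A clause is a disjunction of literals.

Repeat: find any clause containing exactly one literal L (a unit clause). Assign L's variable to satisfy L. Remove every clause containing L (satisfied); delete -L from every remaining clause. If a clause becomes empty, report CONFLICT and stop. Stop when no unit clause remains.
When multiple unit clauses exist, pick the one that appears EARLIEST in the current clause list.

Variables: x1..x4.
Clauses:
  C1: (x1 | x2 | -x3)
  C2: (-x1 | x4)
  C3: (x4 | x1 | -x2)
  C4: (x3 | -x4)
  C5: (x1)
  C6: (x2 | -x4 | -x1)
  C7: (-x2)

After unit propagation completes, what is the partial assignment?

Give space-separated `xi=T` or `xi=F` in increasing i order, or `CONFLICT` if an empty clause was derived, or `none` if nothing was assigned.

unit clause [1] forces x1=T; simplify:
  drop -1 from [-1, 4] -> [4]
  drop -1 from [2, -4, -1] -> [2, -4]
  satisfied 3 clause(s); 4 remain; assigned so far: [1]
unit clause [4] forces x4=T; simplify:
  drop -4 from [3, -4] -> [3]
  drop -4 from [2, -4] -> [2]
  satisfied 1 clause(s); 3 remain; assigned so far: [1, 4]
unit clause [3] forces x3=T; simplify:
  satisfied 1 clause(s); 2 remain; assigned so far: [1, 3, 4]
unit clause [2] forces x2=T; simplify:
  drop -2 from [-2] -> [] (empty!)
  satisfied 1 clause(s); 1 remain; assigned so far: [1, 2, 3, 4]
CONFLICT (empty clause)

Answer: CONFLICT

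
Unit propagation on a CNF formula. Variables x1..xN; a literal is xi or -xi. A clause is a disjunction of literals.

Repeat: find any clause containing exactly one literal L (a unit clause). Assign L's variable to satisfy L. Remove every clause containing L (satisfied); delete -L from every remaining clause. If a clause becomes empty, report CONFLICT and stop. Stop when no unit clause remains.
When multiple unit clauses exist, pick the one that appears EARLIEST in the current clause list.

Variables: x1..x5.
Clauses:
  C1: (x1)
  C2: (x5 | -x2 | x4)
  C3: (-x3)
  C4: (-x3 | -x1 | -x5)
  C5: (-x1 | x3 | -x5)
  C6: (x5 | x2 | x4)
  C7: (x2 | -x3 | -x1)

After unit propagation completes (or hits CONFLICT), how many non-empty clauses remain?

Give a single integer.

unit clause [1] forces x1=T; simplify:
  drop -1 from [-3, -1, -5] -> [-3, -5]
  drop -1 from [-1, 3, -5] -> [3, -5]
  drop -1 from [2, -3, -1] -> [2, -3]
  satisfied 1 clause(s); 6 remain; assigned so far: [1]
unit clause [-3] forces x3=F; simplify:
  drop 3 from [3, -5] -> [-5]
  satisfied 3 clause(s); 3 remain; assigned so far: [1, 3]
unit clause [-5] forces x5=F; simplify:
  drop 5 from [5, -2, 4] -> [-2, 4]
  drop 5 from [5, 2, 4] -> [2, 4]
  satisfied 1 clause(s); 2 remain; assigned so far: [1, 3, 5]

Answer: 2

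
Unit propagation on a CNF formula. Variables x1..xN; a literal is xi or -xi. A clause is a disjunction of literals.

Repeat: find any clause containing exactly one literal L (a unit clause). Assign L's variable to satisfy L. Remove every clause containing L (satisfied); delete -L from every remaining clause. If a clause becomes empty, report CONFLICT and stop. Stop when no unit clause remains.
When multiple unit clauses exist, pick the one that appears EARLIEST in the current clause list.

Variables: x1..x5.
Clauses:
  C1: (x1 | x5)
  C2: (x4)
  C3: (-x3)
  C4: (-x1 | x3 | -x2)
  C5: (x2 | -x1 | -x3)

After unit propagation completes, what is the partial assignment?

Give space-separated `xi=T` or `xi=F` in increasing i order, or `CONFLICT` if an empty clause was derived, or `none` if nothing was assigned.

unit clause [4] forces x4=T; simplify:
  satisfied 1 clause(s); 4 remain; assigned so far: [4]
unit clause [-3] forces x3=F; simplify:
  drop 3 from [-1, 3, -2] -> [-1, -2]
  satisfied 2 clause(s); 2 remain; assigned so far: [3, 4]

Answer: x3=F x4=T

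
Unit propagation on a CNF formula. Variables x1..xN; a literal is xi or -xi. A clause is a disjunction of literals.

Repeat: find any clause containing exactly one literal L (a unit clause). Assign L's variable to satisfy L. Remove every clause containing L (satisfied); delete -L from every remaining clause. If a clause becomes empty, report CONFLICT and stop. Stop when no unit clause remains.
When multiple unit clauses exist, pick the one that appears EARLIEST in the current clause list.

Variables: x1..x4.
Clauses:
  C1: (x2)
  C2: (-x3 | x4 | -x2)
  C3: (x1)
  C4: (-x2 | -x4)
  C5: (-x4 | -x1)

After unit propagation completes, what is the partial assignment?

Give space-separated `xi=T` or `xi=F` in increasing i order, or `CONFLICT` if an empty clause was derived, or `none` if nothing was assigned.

unit clause [2] forces x2=T; simplify:
  drop -2 from [-3, 4, -2] -> [-3, 4]
  drop -2 from [-2, -4] -> [-4]
  satisfied 1 clause(s); 4 remain; assigned so far: [2]
unit clause [1] forces x1=T; simplify:
  drop -1 from [-4, -1] -> [-4]
  satisfied 1 clause(s); 3 remain; assigned so far: [1, 2]
unit clause [-4] forces x4=F; simplify:
  drop 4 from [-3, 4] -> [-3]
  satisfied 2 clause(s); 1 remain; assigned so far: [1, 2, 4]
unit clause [-3] forces x3=F; simplify:
  satisfied 1 clause(s); 0 remain; assigned so far: [1, 2, 3, 4]

Answer: x1=T x2=T x3=F x4=F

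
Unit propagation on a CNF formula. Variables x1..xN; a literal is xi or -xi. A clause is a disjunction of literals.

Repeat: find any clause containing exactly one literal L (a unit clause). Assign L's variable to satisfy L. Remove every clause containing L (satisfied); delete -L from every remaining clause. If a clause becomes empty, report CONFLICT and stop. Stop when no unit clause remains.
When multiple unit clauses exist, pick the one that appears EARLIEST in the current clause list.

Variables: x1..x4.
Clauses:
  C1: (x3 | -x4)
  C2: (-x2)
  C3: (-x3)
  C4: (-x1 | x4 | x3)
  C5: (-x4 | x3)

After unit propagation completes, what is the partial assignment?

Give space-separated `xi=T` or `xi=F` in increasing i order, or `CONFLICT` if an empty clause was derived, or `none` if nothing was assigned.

unit clause [-2] forces x2=F; simplify:
  satisfied 1 clause(s); 4 remain; assigned so far: [2]
unit clause [-3] forces x3=F; simplify:
  drop 3 from [3, -4] -> [-4]
  drop 3 from [-1, 4, 3] -> [-1, 4]
  drop 3 from [-4, 3] -> [-4]
  satisfied 1 clause(s); 3 remain; assigned so far: [2, 3]
unit clause [-4] forces x4=F; simplify:
  drop 4 from [-1, 4] -> [-1]
  satisfied 2 clause(s); 1 remain; assigned so far: [2, 3, 4]
unit clause [-1] forces x1=F; simplify:
  satisfied 1 clause(s); 0 remain; assigned so far: [1, 2, 3, 4]

Answer: x1=F x2=F x3=F x4=F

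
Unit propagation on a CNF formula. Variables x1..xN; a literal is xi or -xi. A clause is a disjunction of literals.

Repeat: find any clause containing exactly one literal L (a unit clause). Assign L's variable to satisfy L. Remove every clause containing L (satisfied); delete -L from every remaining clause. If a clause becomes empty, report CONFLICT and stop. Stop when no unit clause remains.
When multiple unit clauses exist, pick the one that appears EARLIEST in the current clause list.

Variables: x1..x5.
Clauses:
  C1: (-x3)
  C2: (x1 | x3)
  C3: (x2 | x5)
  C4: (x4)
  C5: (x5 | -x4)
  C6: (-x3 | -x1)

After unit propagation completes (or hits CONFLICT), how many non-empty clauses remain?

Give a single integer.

Answer: 0

Derivation:
unit clause [-3] forces x3=F; simplify:
  drop 3 from [1, 3] -> [1]
  satisfied 2 clause(s); 4 remain; assigned so far: [3]
unit clause [1] forces x1=T; simplify:
  satisfied 1 clause(s); 3 remain; assigned so far: [1, 3]
unit clause [4] forces x4=T; simplify:
  drop -4 from [5, -4] -> [5]
  satisfied 1 clause(s); 2 remain; assigned so far: [1, 3, 4]
unit clause [5] forces x5=T; simplify:
  satisfied 2 clause(s); 0 remain; assigned so far: [1, 3, 4, 5]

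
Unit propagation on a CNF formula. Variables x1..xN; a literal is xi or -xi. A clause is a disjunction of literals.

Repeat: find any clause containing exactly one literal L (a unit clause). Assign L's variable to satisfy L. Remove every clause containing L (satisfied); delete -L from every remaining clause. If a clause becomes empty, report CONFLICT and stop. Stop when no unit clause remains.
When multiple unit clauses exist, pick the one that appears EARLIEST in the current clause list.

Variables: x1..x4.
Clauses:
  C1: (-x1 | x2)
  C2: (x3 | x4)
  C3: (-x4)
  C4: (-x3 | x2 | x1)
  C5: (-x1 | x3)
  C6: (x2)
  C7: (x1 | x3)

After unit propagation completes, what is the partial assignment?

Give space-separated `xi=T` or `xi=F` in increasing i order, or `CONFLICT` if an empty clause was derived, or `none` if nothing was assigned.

unit clause [-4] forces x4=F; simplify:
  drop 4 from [3, 4] -> [3]
  satisfied 1 clause(s); 6 remain; assigned so far: [4]
unit clause [3] forces x3=T; simplify:
  drop -3 from [-3, 2, 1] -> [2, 1]
  satisfied 3 clause(s); 3 remain; assigned so far: [3, 4]
unit clause [2] forces x2=T; simplify:
  satisfied 3 clause(s); 0 remain; assigned so far: [2, 3, 4]

Answer: x2=T x3=T x4=F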